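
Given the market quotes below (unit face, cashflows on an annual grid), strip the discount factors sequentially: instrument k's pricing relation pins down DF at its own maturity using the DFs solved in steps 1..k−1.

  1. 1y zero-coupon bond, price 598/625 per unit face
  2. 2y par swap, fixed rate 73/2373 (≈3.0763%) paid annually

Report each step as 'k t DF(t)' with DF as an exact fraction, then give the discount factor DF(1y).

1 1 598/625
2 2 1177/1250
DF(1y) = 598/625 ≈ 0.956800

step 1 [1y] zero: DF = P = 598/625 ≈ 0.956800
step 2 [2y] swap r/1=73/2373: DF=(1 − 73/2373·(0.956800))/(1+73/2373) = 1177/1250 ≈ 0.941600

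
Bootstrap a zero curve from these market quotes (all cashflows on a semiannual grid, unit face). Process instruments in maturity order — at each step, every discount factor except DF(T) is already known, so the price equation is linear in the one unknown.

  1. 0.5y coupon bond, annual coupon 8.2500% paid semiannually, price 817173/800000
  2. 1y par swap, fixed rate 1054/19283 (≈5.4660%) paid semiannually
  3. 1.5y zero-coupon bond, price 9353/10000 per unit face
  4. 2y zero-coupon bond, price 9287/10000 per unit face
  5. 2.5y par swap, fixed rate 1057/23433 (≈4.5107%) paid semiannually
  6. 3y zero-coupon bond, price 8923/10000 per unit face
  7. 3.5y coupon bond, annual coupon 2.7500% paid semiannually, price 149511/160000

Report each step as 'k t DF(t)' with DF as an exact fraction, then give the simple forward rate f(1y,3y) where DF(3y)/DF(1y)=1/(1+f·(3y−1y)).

1 1/2 981/1000
2 1 9473/10000
3 3/2 9353/10000
4 2 9287/10000
5 5/2 8943/10000
6 3 8923/10000
7 7/2 8461/10000
f(1y,3y) = ((9473/10000)/(8923/10000) − 1)/(2) = 275/8923 ≈ 3.0819%

step 1 [0.5y] bond c/2=33/800: DF=(817173/800000 − 33/800·(0))/(1+33/800) = 981/1000 ≈ 0.981000
step 2 [1y] swap r/2=527/19283: DF=(1 − 527/19283·(0.981000))/(1+527/19283) = 9473/10000 ≈ 0.947300
step 3 [1.5y] zero: DF = P = 9353/10000 ≈ 0.935300
step 4 [2y] zero: DF = P = 9287/10000 ≈ 0.928700
step 5 [2.5y] swap r/2=1057/46866: DF=(1 − 1057/46866·(0.981000+0.947300+0.935300+0.928700))/(1+1057/46866) = 8943/10000 ≈ 0.894300
step 6 [3y] zero: DF = P = 8923/10000 ≈ 0.892300
step 7 [3.5y] bond c/2=11/800: DF=(149511/160000 − 11/800·(0.981000+0.947300+0.935300+0.928700+0.894300+0.892300))/(1+11/800) = 8461/10000 ≈ 0.846100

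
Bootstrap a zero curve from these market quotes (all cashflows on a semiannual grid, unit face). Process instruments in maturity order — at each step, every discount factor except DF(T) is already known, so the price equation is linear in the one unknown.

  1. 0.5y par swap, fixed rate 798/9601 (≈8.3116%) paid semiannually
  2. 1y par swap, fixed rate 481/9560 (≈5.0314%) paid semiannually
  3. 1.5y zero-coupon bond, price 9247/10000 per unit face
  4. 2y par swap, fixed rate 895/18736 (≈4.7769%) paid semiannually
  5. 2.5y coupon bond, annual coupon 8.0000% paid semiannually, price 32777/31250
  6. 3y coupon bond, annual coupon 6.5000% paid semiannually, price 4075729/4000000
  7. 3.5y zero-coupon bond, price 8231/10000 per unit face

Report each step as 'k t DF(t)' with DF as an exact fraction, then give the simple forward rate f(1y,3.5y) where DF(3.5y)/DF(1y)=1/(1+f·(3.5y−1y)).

1 1/2 9601/10000
2 1 9519/10000
3 3/2 9247/10000
4 2 1821/2000
5 5/2 2161/2500
6 3 8417/10000
7 7/2 8231/10000
f(1y,3.5y) = ((9519/10000)/(8231/10000) − 1)/(5/2) = 2576/41155 ≈ 6.2593%

step 1 [0.5y] swap r/2=399/9601: DF=(1 − 399/9601·(0))/(1+399/9601) = 9601/10000 ≈ 0.960100
step 2 [1y] swap r/2=481/19120: DF=(1 − 481/19120·(0.960100))/(1+481/19120) = 9519/10000 ≈ 0.951900
step 3 [1.5y] zero: DF = P = 9247/10000 ≈ 0.924700
step 4 [2y] swap r/2=895/37472: DF=(1 − 895/37472·(0.960100+0.951900+0.924700))/(1+895/37472) = 1821/2000 ≈ 0.910500
step 5 [2.5y] bond c/2=1/25: DF=(32777/31250 − 1/25·(0.960100+0.951900+0.924700+0.910500))/(1+1/25) = 2161/2500 ≈ 0.864400
step 6 [3y] bond c/2=13/400: DF=(4075729/4000000 − 13/400·(0.960100+0.951900+0.924700+0.910500+0.864400))/(1+13/400) = 8417/10000 ≈ 0.841700
step 7 [3.5y] zero: DF = P = 8231/10000 ≈ 0.823100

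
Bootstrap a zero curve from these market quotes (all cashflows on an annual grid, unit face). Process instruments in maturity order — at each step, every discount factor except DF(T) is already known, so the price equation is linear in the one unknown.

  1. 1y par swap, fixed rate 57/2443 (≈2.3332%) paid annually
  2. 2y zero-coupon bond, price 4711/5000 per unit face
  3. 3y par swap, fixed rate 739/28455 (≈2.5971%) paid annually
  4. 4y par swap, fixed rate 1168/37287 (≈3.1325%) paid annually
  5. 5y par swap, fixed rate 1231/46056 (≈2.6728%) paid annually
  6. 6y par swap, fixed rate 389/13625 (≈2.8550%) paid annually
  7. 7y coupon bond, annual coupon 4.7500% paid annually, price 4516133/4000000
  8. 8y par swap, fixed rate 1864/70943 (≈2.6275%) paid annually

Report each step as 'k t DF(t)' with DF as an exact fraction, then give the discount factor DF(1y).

step 1 [1y] swap r/1=57/2443: DF=(1 − 57/2443·(0))/(1+57/2443) = 2443/2500 ≈ 0.977200
step 2 [2y] zero: DF = P = 4711/5000 ≈ 0.942200
step 3 [3y] swap r/1=739/28455: DF=(1 − 739/28455·(0.977200+0.942200))/(1+739/28455) = 9261/10000 ≈ 0.926100
step 4 [4y] swap r/1=1168/37287: DF=(1 − 1168/37287·(0.977200+0.942200+0.926100))/(1+1168/37287) = 552/625 ≈ 0.883200
step 5 [5y] swap r/1=1231/46056: DF=(1 − 1231/46056·(0.977200+0.942200+0.926100+0.883200))/(1+1231/46056) = 8769/10000 ≈ 0.876900
step 6 [6y] swap r/1=389/13625: DF=(1 − 389/13625·(0.977200+0.942200+0.926100+0.883200+0.876900))/(1+389/13625) = 2111/2500 ≈ 0.844400
step 7 [7y] bond c/1=19/400: DF=(4516133/4000000 − 19/400·(0.977200+0.942200+0.926100+0.883200+0.876900+0.844400))/(1+19/400) = 8307/10000 ≈ 0.830700
step 8 [8y] swap r/1=1864/70943: DF=(1 − 1864/70943·(0.977200+0.942200+0.926100+0.883200+0.876900+0.844400+0.830700))/(1+1864/70943) = 1017/1250 ≈ 0.813600

1 1 2443/2500
2 2 4711/5000
3 3 9261/10000
4 4 552/625
5 5 8769/10000
6 6 2111/2500
7 7 8307/10000
8 8 1017/1250
DF(1y) = 2443/2500 ≈ 0.977200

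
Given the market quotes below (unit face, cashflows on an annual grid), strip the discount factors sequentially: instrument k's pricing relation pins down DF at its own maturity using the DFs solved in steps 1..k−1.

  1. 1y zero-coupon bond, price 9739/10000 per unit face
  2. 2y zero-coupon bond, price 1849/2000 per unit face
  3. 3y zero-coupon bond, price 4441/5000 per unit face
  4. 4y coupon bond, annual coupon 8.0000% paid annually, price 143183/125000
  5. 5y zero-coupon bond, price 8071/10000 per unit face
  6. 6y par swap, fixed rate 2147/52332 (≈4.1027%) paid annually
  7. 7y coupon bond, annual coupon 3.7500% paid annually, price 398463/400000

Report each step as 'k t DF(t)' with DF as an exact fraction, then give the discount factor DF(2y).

step 1 [1y] zero: DF = P = 9739/10000 ≈ 0.973900
step 2 [2y] zero: DF = P = 1849/2000 ≈ 0.924500
step 3 [3y] zero: DF = P = 4441/5000 ≈ 0.888200
step 4 [4y] bond c/1=2/25: DF=(143183/125000 − 2/25·(0.973900+0.924500+0.888200))/(1+2/25) = 4271/5000 ≈ 0.854200
step 5 [5y] zero: DF = P = 8071/10000 ≈ 0.807100
step 6 [6y] swap r/1=2147/52332: DF=(1 − 2147/52332·(0.973900+0.924500+0.888200+0.854200+0.807100))/(1+2147/52332) = 7853/10000 ≈ 0.785300
step 7 [7y] bond c/1=3/80: DF=(398463/400000 − 3/80·(0.973900+0.924500+0.888200+0.854200+0.807100+0.785300))/(1+3/80) = 771/1000 ≈ 0.771000

1 1 9739/10000
2 2 1849/2000
3 3 4441/5000
4 4 4271/5000
5 5 8071/10000
6 6 7853/10000
7 7 771/1000
DF(2y) = 1849/2000 ≈ 0.924500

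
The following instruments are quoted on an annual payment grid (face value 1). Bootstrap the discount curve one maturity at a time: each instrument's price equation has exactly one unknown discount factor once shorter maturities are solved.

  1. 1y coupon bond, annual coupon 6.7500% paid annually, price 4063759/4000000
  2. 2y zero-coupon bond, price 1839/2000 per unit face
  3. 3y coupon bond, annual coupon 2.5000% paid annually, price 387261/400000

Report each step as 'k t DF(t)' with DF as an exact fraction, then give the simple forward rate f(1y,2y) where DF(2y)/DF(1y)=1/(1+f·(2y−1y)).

1 1 9517/10000
2 2 1839/2000
3 3 8989/10000
f(1y,2y) = ((9517/10000)/(1839/2000) − 1)/(1) = 322/9195 ≈ 3.5019%

step 1 [1y] bond c/1=27/400: DF=(4063759/4000000 − 27/400·(0))/(1+27/400) = 9517/10000 ≈ 0.951700
step 2 [2y] zero: DF = P = 1839/2000 ≈ 0.919500
step 3 [3y] bond c/1=1/40: DF=(387261/400000 − 1/40·(0.951700+0.919500))/(1+1/40) = 8989/10000 ≈ 0.898900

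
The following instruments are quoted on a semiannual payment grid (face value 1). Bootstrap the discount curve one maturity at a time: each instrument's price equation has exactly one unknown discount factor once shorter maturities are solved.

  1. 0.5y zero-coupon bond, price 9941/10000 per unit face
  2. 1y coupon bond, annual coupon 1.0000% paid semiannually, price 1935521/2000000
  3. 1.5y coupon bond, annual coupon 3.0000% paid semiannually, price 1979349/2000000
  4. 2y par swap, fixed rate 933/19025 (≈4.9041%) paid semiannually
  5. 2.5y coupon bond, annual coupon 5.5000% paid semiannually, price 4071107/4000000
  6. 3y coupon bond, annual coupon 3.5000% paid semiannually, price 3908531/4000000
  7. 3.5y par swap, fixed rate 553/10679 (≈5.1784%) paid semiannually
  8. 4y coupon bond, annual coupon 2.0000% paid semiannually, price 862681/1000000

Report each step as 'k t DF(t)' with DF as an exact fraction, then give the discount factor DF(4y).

1 1/2 9941/10000
2 1 479/500
3 3/2 4731/5000
4 2 9067/10000
5 5/2 8887/10000
6 3 2199/2500
7 7/2 8341/10000
8 4 7907/10000
DF(4y) = 7907/10000 ≈ 0.790700

step 1 [0.5y] zero: DF = P = 9941/10000 ≈ 0.994100
step 2 [1y] bond c/2=1/200: DF=(1935521/2000000 − 1/200·(0.994100))/(1+1/200) = 479/500 ≈ 0.958000
step 3 [1.5y] bond c/2=3/200: DF=(1979349/2000000 − 3/200·(0.994100+0.958000))/(1+3/200) = 4731/5000 ≈ 0.946200
step 4 [2y] swap r/2=933/38050: DF=(1 − 933/38050·(0.994100+0.958000+0.946200))/(1+933/38050) = 9067/10000 ≈ 0.906700
step 5 [2.5y] bond c/2=11/400: DF=(4071107/4000000 − 11/400·(0.994100+0.958000+0.946200+0.906700))/(1+11/400) = 8887/10000 ≈ 0.888700
step 6 [3y] bond c/2=7/400: DF=(3908531/4000000 − 7/400·(0.994100+0.958000+0.946200+0.906700+0.888700))/(1+7/400) = 2199/2500 ≈ 0.879600
step 7 [3.5y] swap r/2=553/21358: DF=(1 − 553/21358·(0.994100+0.958000+0.946200+0.906700+0.888700+0.879600))/(1+553/21358) = 8341/10000 ≈ 0.834100
step 8 [4y] bond c/2=1/100: DF=(862681/1000000 − 1/100·(0.994100+0.958000+0.946200+0.906700+0.888700+0.879600+0.834100))/(1+1/100) = 7907/10000 ≈ 0.790700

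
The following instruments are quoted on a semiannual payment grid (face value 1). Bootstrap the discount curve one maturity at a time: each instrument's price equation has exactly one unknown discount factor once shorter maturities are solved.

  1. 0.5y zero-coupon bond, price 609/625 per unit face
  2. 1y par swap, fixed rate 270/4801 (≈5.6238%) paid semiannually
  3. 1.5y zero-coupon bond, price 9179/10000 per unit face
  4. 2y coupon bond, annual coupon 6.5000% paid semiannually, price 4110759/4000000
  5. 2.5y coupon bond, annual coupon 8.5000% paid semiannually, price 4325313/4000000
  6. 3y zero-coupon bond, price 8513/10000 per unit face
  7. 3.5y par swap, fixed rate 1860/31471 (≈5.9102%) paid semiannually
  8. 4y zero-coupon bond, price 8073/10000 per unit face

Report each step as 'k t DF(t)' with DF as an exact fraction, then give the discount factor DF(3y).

1 1/2 609/625
2 1 473/500
3 3/2 9179/10000
4 2 453/500
5 5/2 4423/5000
6 3 8513/10000
7 7/2 407/500
8 4 8073/10000
DF(3y) = 8513/10000 ≈ 0.851300

step 1 [0.5y] zero: DF = P = 609/625 ≈ 0.974400
step 2 [1y] swap r/2=135/4801: DF=(1 − 135/4801·(0.974400))/(1+135/4801) = 473/500 ≈ 0.946000
step 3 [1.5y] zero: DF = P = 9179/10000 ≈ 0.917900
step 4 [2y] bond c/2=13/400: DF=(4110759/4000000 − 13/400·(0.974400+0.946000+0.917900))/(1+13/400) = 453/500 ≈ 0.906000
step 5 [2.5y] bond c/2=17/400: DF=(4325313/4000000 − 17/400·(0.974400+0.946000+0.917900+0.906000))/(1+17/400) = 4423/5000 ≈ 0.884600
step 6 [3y] zero: DF = P = 8513/10000 ≈ 0.851300
step 7 [3.5y] swap r/2=930/31471: DF=(1 − 930/31471·(0.974400+0.946000+0.917900+0.906000+0.884600+0.851300))/(1+930/31471) = 407/500 ≈ 0.814000
step 8 [4y] zero: DF = P = 8073/10000 ≈ 0.807300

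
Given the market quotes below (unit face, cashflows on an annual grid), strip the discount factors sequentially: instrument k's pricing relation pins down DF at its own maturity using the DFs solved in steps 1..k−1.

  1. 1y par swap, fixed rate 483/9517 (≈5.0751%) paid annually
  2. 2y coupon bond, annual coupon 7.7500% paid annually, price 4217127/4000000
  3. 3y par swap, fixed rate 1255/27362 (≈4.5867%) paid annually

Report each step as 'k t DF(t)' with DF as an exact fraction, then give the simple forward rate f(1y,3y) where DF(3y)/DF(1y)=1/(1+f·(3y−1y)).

step 1 [1y] swap r/1=483/9517: DF=(1 − 483/9517·(0))/(1+483/9517) = 9517/10000 ≈ 0.951700
step 2 [2y] bond c/1=31/400: DF=(4217127/4000000 − 31/400·(0.951700))/(1+31/400) = 91/100 ≈ 0.910000
step 3 [3y] swap r/1=1255/27362: DF=(1 − 1255/27362·(0.951700+0.910000))/(1+1255/27362) = 1749/2000 ≈ 0.874500

1 1 9517/10000
2 2 91/100
3 3 1749/2000
f(1y,3y) = ((9517/10000)/(1749/2000) − 1)/(2) = 386/8745 ≈ 4.4140%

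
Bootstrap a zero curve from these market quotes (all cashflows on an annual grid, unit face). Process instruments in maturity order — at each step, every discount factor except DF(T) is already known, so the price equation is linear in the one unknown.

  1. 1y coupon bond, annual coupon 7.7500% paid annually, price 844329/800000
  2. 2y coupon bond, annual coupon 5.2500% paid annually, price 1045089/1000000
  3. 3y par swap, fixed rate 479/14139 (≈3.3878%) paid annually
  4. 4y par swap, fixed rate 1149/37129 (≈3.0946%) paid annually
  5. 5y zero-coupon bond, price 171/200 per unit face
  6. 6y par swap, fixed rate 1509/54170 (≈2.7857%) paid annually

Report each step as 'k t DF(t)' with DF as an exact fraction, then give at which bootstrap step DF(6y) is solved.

step 1 [1y] bond c/1=31/400: DF=(844329/800000 − 31/400·(0))/(1+31/400) = 1959/2000 ≈ 0.979500
step 2 [2y] bond c/1=21/400: DF=(1045089/1000000 − 21/400·(0.979500))/(1+21/400) = 9441/10000 ≈ 0.944100
step 3 [3y] swap r/1=479/14139: DF=(1 − 479/14139·(0.979500+0.944100))/(1+479/14139) = 4521/5000 ≈ 0.904200
step 4 [4y] swap r/1=1149/37129: DF=(1 − 1149/37129·(0.979500+0.944100+0.904200))/(1+1149/37129) = 8851/10000 ≈ 0.885100
step 5 [5y] zero: DF = P = 171/200 ≈ 0.855000
step 6 [6y] swap r/1=1509/54170: DF=(1 − 1509/54170·(0.979500+0.944100+0.904200+0.885100+0.855000))/(1+1509/54170) = 8491/10000 ≈ 0.849100

1 1 1959/2000
2 2 9441/10000
3 3 4521/5000
4 4 8851/10000
5 5 171/200
6 6 8491/10000
DF(6y) is solved at step 6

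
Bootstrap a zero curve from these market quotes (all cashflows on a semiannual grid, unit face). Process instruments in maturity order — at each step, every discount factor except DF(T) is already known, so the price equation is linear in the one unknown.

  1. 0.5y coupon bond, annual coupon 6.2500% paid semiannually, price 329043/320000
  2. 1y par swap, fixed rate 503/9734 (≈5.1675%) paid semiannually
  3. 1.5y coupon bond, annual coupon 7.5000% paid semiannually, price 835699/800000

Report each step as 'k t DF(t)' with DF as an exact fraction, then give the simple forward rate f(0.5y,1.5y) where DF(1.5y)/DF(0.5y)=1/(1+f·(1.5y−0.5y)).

1 1/2 9971/10000
2 1 9497/10000
3 3/2 1873/2000
f(0.5y,1.5y) = ((9971/10000)/(1873/2000) − 1)/(1) = 606/9365 ≈ 6.4709%

step 1 [0.5y] bond c/2=1/32: DF=(329043/320000 − 1/32·(0))/(1+1/32) = 9971/10000 ≈ 0.997100
step 2 [1y] swap r/2=503/19468: DF=(1 − 503/19468·(0.997100))/(1+503/19468) = 9497/10000 ≈ 0.949700
step 3 [1.5y] bond c/2=3/80: DF=(835699/800000 − 3/80·(0.997100+0.949700))/(1+3/80) = 1873/2000 ≈ 0.936500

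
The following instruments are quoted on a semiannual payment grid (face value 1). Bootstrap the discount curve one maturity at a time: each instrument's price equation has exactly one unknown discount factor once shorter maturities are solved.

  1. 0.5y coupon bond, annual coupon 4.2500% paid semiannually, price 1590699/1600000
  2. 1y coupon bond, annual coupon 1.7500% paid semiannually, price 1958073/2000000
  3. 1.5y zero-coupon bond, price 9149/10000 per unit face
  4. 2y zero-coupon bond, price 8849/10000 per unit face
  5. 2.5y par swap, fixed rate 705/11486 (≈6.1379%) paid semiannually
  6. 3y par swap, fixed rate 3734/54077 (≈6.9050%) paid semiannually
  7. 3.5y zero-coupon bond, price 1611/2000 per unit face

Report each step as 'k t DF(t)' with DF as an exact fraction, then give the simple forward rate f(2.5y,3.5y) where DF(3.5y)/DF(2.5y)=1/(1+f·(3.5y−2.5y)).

step 1 [0.5y] bond c/2=17/800: DF=(1590699/1600000 − 17/800·(0))/(1+17/800) = 1947/2000 ≈ 0.973500
step 2 [1y] bond c/2=7/800: DF=(1958073/2000000 − 7/800·(0.973500))/(1+7/800) = 9621/10000 ≈ 0.962100
step 3 [1.5y] zero: DF = P = 9149/10000 ≈ 0.914900
step 4 [2y] zero: DF = P = 8849/10000 ≈ 0.884900
step 5 [2.5y] swap r/2=705/22972: DF=(1 − 705/22972·(0.973500+0.962100+0.914900+0.884900))/(1+705/22972) = 859/1000 ≈ 0.859000
step 6 [3y] swap r/2=1867/54077: DF=(1 − 1867/54077·(0.973500+0.962100+0.914900+0.884900+0.859000))/(1+1867/54077) = 8133/10000 ≈ 0.813300
step 7 [3.5y] zero: DF = P = 1611/2000 ≈ 0.805500

1 1/2 1947/2000
2 1 9621/10000
3 3/2 9149/10000
4 2 8849/10000
5 5/2 859/1000
6 3 8133/10000
7 7/2 1611/2000
f(2.5y,3.5y) = ((859/1000)/(1611/2000) − 1)/(1) = 107/1611 ≈ 6.6418%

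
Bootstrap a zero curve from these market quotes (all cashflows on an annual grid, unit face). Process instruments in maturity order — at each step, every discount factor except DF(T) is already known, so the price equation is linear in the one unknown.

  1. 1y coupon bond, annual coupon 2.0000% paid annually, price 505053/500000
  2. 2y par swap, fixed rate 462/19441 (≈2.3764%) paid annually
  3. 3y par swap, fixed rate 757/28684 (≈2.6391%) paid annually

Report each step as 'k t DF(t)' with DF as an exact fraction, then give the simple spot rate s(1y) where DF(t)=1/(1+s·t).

step 1 [1y] bond c/1=1/50: DF=(505053/500000 − 1/50·(0))/(1+1/50) = 9903/10000 ≈ 0.990300
step 2 [2y] swap r/1=462/19441: DF=(1 − 462/19441·(0.990300))/(1+462/19441) = 4769/5000 ≈ 0.953800
step 3 [3y] swap r/1=757/28684: DF=(1 − 757/28684·(0.990300+0.953800))/(1+757/28684) = 9243/10000 ≈ 0.924300

1 1 9903/10000
2 2 4769/5000
3 3 9243/10000
s(1y) = (1/(9903/10000) − 1)/(1) = 97/9903 ≈ 0.9795%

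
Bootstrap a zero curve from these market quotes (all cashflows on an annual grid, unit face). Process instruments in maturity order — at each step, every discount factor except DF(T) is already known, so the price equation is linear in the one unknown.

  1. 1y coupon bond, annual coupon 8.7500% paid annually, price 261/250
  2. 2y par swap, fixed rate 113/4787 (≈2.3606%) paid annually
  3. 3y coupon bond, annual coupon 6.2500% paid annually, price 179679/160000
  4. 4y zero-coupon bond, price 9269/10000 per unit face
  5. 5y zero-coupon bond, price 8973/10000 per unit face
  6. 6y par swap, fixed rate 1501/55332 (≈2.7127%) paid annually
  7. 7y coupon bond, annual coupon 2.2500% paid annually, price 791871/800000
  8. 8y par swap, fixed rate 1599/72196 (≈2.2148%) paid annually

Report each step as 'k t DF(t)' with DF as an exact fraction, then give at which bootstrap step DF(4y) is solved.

1 1 24/25
2 2 2387/2500
3 3 9443/10000
4 4 9269/10000
5 5 8973/10000
6 6 8499/10000
7 7 8463/10000
8 8 8401/10000
DF(4y) is solved at step 4

step 1 [1y] bond c/1=7/80: DF=(261/250 − 7/80·(0))/(1+7/80) = 24/25 ≈ 0.960000
step 2 [2y] swap r/1=113/4787: DF=(1 − 113/4787·(0.960000))/(1+113/4787) = 2387/2500 ≈ 0.954800
step 3 [3y] bond c/1=1/16: DF=(179679/160000 − 1/16·(0.960000+0.954800))/(1+1/16) = 9443/10000 ≈ 0.944300
step 4 [4y] zero: DF = P = 9269/10000 ≈ 0.926900
step 5 [5y] zero: DF = P = 8973/10000 ≈ 0.897300
step 6 [6y] swap r/1=1501/55332: DF=(1 − 1501/55332·(0.960000+0.954800+0.944300+0.926900+0.897300))/(1+1501/55332) = 8499/10000 ≈ 0.849900
step 7 [7y] bond c/1=9/400: DF=(791871/800000 − 9/400·(0.960000+0.954800+0.944300+0.926900+0.897300+0.849900))/(1+9/400) = 8463/10000 ≈ 0.846300
step 8 [8y] swap r/1=1599/72196: DF=(1 − 1599/72196·(0.960000+0.954800+0.944300+0.926900+0.897300+0.849900+0.846300))/(1+1599/72196) = 8401/10000 ≈ 0.840100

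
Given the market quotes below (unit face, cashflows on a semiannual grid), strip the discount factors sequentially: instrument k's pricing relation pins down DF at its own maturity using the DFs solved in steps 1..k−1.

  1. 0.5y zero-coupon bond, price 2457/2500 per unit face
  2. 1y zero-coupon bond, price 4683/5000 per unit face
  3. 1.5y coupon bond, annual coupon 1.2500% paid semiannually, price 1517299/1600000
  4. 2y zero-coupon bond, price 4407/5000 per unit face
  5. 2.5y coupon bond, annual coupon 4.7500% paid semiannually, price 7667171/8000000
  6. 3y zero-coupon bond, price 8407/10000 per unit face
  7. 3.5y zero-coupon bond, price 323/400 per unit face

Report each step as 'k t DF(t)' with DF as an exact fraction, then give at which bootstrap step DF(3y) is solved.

step 1 [0.5y] zero: DF = P = 2457/2500 ≈ 0.982800
step 2 [1y] zero: DF = P = 4683/5000 ≈ 0.936600
step 3 [1.5y] bond c/2=1/160: DF=(1517299/1600000 − 1/160·(0.982800+0.936600))/(1+1/160) = 1861/2000 ≈ 0.930500
step 4 [2y] zero: DF = P = 4407/5000 ≈ 0.881400
step 5 [2.5y] bond c/2=19/800: DF=(7667171/8000000 − 19/800·(0.982800+0.936600+0.930500+0.881400))/(1+19/800) = 531/625 ≈ 0.849600
step 6 [3y] zero: DF = P = 8407/10000 ≈ 0.840700
step 7 [3.5y] zero: DF = P = 323/400 ≈ 0.807500

1 1/2 2457/2500
2 1 4683/5000
3 3/2 1861/2000
4 2 4407/5000
5 5/2 531/625
6 3 8407/10000
7 7/2 323/400
DF(3y) is solved at step 6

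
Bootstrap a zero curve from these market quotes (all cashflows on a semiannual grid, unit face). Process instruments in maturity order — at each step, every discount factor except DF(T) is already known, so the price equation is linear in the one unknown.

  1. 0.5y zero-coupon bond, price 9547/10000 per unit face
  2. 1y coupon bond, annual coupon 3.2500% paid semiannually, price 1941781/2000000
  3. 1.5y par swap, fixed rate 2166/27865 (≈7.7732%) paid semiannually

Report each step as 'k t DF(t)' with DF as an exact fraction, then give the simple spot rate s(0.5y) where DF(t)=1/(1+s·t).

step 1 [0.5y] zero: DF = P = 9547/10000 ≈ 0.954700
step 2 [1y] bond c/2=13/800: DF=(1941781/2000000 − 13/800·(0.954700))/(1+13/800) = 9401/10000 ≈ 0.940100
step 3 [1.5y] swap r/2=1083/27865: DF=(1 − 1083/27865·(0.954700+0.940100))/(1+1083/27865) = 8917/10000 ≈ 0.891700

1 1/2 9547/10000
2 1 9401/10000
3 3/2 8917/10000
s(0.5y) = (1/(9547/10000) − 1)/(1/2) = 906/9547 ≈ 9.4899%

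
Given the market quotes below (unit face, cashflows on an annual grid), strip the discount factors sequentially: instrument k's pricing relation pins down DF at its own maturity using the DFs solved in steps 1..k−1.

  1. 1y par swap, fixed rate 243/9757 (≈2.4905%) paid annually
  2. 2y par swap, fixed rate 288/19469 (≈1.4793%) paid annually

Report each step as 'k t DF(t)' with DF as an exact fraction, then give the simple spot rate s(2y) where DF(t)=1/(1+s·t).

1 1 9757/10000
2 2 607/625
s(2y) = (1/(607/625) − 1)/(2) = 9/607 ≈ 1.4827%

step 1 [1y] swap r/1=243/9757: DF=(1 − 243/9757·(0))/(1+243/9757) = 9757/10000 ≈ 0.975700
step 2 [2y] swap r/1=288/19469: DF=(1 − 288/19469·(0.975700))/(1+288/19469) = 607/625 ≈ 0.971200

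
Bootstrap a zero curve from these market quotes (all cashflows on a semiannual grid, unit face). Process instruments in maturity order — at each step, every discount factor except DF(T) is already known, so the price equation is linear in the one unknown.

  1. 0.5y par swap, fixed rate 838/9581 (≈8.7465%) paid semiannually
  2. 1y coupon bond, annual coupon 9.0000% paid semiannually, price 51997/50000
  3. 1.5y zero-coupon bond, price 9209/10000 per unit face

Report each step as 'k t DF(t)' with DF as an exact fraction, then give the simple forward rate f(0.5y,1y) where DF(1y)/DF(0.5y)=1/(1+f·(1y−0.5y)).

1 1/2 9581/10000
2 1 9539/10000
3 3/2 9209/10000
f(0.5y,1y) = ((9581/10000)/(9539/10000) − 1)/(1/2) = 84/9539 ≈ 0.8806%

step 1 [0.5y] swap r/2=419/9581: DF=(1 − 419/9581·(0))/(1+419/9581) = 9581/10000 ≈ 0.958100
step 2 [1y] bond c/2=9/200: DF=(51997/50000 − 9/200·(0.958100))/(1+9/200) = 9539/10000 ≈ 0.953900
step 3 [1.5y] zero: DF = P = 9209/10000 ≈ 0.920900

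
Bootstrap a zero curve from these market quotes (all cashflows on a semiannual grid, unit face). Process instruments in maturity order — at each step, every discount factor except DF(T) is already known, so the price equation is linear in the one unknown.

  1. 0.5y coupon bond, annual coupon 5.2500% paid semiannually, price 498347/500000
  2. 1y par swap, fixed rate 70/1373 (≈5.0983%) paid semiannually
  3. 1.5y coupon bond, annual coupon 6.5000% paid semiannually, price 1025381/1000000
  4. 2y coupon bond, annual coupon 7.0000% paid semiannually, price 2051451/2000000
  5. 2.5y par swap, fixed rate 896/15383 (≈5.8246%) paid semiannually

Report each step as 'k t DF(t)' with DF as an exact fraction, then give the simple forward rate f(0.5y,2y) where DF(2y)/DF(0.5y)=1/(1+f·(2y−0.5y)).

step 1 [0.5y] bond c/2=21/800: DF=(498347/500000 − 21/800·(0))/(1+21/800) = 607/625 ≈ 0.971200
step 2 [1y] swap r/2=35/1373: DF=(1 − 35/1373·(0.971200))/(1+35/1373) = 951/1000 ≈ 0.951000
step 3 [1.5y] bond c/2=13/400: DF=(1025381/1000000 − 13/400·(0.971200+0.951000))/(1+13/400) = 4663/5000 ≈ 0.932600
step 4 [2y] bond c/2=7/200: DF=(2051451/2000000 − 7/200·(0.971200+0.951000+0.932600))/(1+7/200) = 1789/2000 ≈ 0.894500
step 5 [2.5y] swap r/2=448/15383: DF=(1 − 448/15383·(0.971200+0.951000+0.932600+0.894500))/(1+448/15383) = 541/625 ≈ 0.865600

1 1/2 607/625
2 1 951/1000
3 3/2 4663/5000
4 2 1789/2000
5 5/2 541/625
f(0.5y,2y) = ((607/625)/(1789/2000) − 1)/(3/2) = 1534/26835 ≈ 5.7164%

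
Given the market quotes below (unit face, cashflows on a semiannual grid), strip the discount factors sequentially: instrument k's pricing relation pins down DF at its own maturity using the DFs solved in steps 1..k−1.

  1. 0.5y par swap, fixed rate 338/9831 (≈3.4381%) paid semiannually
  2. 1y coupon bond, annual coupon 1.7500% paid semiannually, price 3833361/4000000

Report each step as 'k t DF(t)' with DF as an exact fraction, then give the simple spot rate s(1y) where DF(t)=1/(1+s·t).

step 1 [0.5y] swap r/2=169/9831: DF=(1 − 169/9831·(0))/(1+169/9831) = 9831/10000 ≈ 0.983100
step 2 [1y] bond c/2=7/800: DF=(3833361/4000000 − 7/800·(0.983100))/(1+7/800) = 1883/2000 ≈ 0.941500

1 1/2 9831/10000
2 1 1883/2000
s(1y) = (1/(1883/2000) − 1)/(1) = 117/1883 ≈ 6.2135%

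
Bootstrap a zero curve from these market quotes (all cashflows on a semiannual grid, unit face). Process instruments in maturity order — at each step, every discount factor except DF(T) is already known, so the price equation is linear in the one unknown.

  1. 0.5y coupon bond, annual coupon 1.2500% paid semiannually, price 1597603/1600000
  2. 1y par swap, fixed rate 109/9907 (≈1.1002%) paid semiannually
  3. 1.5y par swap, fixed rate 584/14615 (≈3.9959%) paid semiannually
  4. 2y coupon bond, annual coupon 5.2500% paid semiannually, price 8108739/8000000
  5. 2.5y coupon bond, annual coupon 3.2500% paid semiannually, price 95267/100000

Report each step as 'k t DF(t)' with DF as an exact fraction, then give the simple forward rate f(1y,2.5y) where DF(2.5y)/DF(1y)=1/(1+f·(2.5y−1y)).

1 1/2 9923/10000
2 1 9891/10000
3 3/2 1177/1250
4 2 9129/10000
5 5/2 8761/10000
f(1y,2.5y) = ((9891/10000)/(8761/10000) − 1)/(3/2) = 2260/26283 ≈ 8.5987%

step 1 [0.5y] bond c/2=1/160: DF=(1597603/1600000 − 1/160·(0))/(1+1/160) = 9923/10000 ≈ 0.992300
step 2 [1y] swap r/2=109/19814: DF=(1 − 109/19814·(0.992300))/(1+109/19814) = 9891/10000 ≈ 0.989100
step 3 [1.5y] swap r/2=292/14615: DF=(1 − 292/14615·(0.992300+0.989100))/(1+292/14615) = 1177/1250 ≈ 0.941600
step 4 [2y] bond c/2=21/800: DF=(8108739/8000000 − 21/800·(0.992300+0.989100+0.941600))/(1+21/800) = 9129/10000 ≈ 0.912900
step 5 [2.5y] bond c/2=13/800: DF=(95267/100000 − 13/800·(0.992300+0.989100+0.941600+0.912900))/(1+13/800) = 8761/10000 ≈ 0.876100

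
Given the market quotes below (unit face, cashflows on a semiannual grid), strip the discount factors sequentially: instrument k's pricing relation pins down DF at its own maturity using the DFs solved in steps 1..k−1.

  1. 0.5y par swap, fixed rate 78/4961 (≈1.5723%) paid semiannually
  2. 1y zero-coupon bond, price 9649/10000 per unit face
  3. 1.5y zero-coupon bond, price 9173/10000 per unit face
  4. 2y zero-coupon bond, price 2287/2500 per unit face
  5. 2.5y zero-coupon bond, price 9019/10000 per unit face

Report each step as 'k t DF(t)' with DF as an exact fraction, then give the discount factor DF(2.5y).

step 1 [0.5y] swap r/2=39/4961: DF=(1 − 39/4961·(0))/(1+39/4961) = 4961/5000 ≈ 0.992200
step 2 [1y] zero: DF = P = 9649/10000 ≈ 0.964900
step 3 [1.5y] zero: DF = P = 9173/10000 ≈ 0.917300
step 4 [2y] zero: DF = P = 2287/2500 ≈ 0.914800
step 5 [2.5y] zero: DF = P = 9019/10000 ≈ 0.901900

1 1/2 4961/5000
2 1 9649/10000
3 3/2 9173/10000
4 2 2287/2500
5 5/2 9019/10000
DF(2.5y) = 9019/10000 ≈ 0.901900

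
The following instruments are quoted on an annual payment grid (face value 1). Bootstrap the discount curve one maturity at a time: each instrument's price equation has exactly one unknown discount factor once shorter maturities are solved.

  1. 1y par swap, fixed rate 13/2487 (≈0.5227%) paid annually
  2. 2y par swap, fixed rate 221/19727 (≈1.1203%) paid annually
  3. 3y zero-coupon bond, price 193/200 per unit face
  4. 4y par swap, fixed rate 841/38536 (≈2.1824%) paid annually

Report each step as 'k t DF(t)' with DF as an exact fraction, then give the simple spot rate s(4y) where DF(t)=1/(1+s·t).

step 1 [1y] swap r/1=13/2487: DF=(1 − 13/2487·(0))/(1+13/2487) = 2487/2500 ≈ 0.994800
step 2 [2y] swap r/1=221/19727: DF=(1 − 221/19727·(0.994800))/(1+221/19727) = 9779/10000 ≈ 0.977900
step 3 [3y] zero: DF = P = 193/200 ≈ 0.965000
step 4 [4y] swap r/1=841/38536: DF=(1 − 841/38536·(0.994800+0.977900+0.965000))/(1+841/38536) = 9159/10000 ≈ 0.915900

1 1 2487/2500
2 2 9779/10000
3 3 193/200
4 4 9159/10000
s(4y) = (1/(9159/10000) − 1)/(4) = 841/36636 ≈ 2.2956%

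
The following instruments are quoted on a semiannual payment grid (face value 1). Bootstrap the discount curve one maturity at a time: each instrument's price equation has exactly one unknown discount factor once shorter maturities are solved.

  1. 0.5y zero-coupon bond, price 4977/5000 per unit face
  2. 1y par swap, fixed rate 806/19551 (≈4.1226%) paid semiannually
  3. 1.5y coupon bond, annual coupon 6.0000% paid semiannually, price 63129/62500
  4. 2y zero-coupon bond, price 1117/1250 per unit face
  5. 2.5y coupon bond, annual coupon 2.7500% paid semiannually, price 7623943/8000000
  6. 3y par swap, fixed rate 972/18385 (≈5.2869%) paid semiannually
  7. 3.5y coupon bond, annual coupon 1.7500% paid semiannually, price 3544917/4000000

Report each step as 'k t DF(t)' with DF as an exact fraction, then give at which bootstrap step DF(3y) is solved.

1 1/2 4977/5000
2 1 9597/10000
3 3/2 9237/10000
4 2 1117/1250
5 5/2 8889/10000
6 3 4271/5000
7 7/2 8307/10000
DF(3y) is solved at step 6

step 1 [0.5y] zero: DF = P = 4977/5000 ≈ 0.995400
step 2 [1y] swap r/2=403/19551: DF=(1 − 403/19551·(0.995400))/(1+403/19551) = 9597/10000 ≈ 0.959700
step 3 [1.5y] bond c/2=3/100: DF=(63129/62500 − 3/100·(0.995400+0.959700))/(1+3/100) = 9237/10000 ≈ 0.923700
step 4 [2y] zero: DF = P = 1117/1250 ≈ 0.893600
step 5 [2.5y] bond c/2=11/800: DF=(7623943/8000000 − 11/800·(0.995400+0.959700+0.923700+0.893600))/(1+11/800) = 8889/10000 ≈ 0.888900
step 6 [3y] swap r/2=486/18385: DF=(1 − 486/18385·(0.995400+0.959700+0.923700+0.893600+0.888900))/(1+486/18385) = 4271/5000 ≈ 0.854200
step 7 [3.5y] bond c/2=7/800: DF=(3544917/4000000 − 7/800·(0.995400+0.959700+0.923700+0.893600+0.888900+0.854200))/(1+7/800) = 8307/10000 ≈ 0.830700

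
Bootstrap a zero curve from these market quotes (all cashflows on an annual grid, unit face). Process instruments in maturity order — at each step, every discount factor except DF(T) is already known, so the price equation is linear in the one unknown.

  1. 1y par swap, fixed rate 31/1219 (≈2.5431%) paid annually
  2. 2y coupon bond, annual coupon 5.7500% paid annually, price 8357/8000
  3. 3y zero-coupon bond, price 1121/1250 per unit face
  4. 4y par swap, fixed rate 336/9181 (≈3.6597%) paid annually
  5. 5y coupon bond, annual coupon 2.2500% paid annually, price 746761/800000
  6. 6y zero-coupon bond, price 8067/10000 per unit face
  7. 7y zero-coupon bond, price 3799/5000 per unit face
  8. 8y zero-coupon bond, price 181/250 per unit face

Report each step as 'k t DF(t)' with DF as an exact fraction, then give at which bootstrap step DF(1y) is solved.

step 1 [1y] swap r/1=31/1219: DF=(1 − 31/1219·(0))/(1+31/1219) = 1219/1250 ≈ 0.975200
step 2 [2y] bond c/1=23/400: DF=(8357/8000 − 23/400·(0.975200))/(1+23/400) = 2337/2500 ≈ 0.934800
step 3 [3y] zero: DF = P = 1121/1250 ≈ 0.896800
step 4 [4y] swap r/1=336/9181: DF=(1 − 336/9181·(0.975200+0.934800+0.896800))/(1+336/9181) = 541/625 ≈ 0.865600
step 5 [5y] bond c/1=9/400: DF=(746761/800000 − 9/400·(0.975200+0.934800+0.896800+0.865600))/(1+9/400) = 8321/10000 ≈ 0.832100
step 6 [6y] zero: DF = P = 8067/10000 ≈ 0.806700
step 7 [7y] zero: DF = P = 3799/5000 ≈ 0.759800
step 8 [8y] zero: DF = P = 181/250 ≈ 0.724000

1 1 1219/1250
2 2 2337/2500
3 3 1121/1250
4 4 541/625
5 5 8321/10000
6 6 8067/10000
7 7 3799/5000
8 8 181/250
DF(1y) is solved at step 1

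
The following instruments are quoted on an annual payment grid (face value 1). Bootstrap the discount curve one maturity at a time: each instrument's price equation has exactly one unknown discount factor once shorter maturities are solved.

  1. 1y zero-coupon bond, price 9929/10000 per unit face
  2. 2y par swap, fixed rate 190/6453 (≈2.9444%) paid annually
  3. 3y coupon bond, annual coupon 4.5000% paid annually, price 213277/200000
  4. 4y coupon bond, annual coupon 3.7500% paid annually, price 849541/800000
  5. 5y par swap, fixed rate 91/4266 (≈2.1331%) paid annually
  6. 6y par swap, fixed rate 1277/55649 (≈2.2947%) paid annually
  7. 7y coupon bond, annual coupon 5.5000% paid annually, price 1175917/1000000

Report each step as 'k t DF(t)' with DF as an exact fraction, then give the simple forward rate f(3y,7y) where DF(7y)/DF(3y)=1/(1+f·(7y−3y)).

1 1 9929/10000
2 2 943/1000
3 3 9371/10000
4 4 9197/10000
5 5 8999/10000
6 6 8723/10000
7 7 1649/2000
f(3y,7y) = ((9371/10000)/(1649/2000) − 1)/(4) = 563/16490 ≈ 3.4142%

step 1 [1y] zero: DF = P = 9929/10000 ≈ 0.992900
step 2 [2y] swap r/1=190/6453: DF=(1 − 190/6453·(0.992900))/(1+190/6453) = 943/1000 ≈ 0.943000
step 3 [3y] bond c/1=9/200: DF=(213277/200000 − 9/200·(0.992900+0.943000))/(1+9/200) = 9371/10000 ≈ 0.937100
step 4 [4y] bond c/1=3/80: DF=(849541/800000 − 3/80·(0.992900+0.943000+0.937100))/(1+3/80) = 9197/10000 ≈ 0.919700
step 5 [5y] swap r/1=91/4266: DF=(1 − 91/4266·(0.992900+0.943000+0.937100+0.919700))/(1+91/4266) = 8999/10000 ≈ 0.899900
step 6 [6y] swap r/1=1277/55649: DF=(1 − 1277/55649·(0.992900+0.943000+0.937100+0.919700+0.899900))/(1+1277/55649) = 8723/10000 ≈ 0.872300
step 7 [7y] bond c/1=11/200: DF=(1175917/1000000 − 11/200·(0.992900+0.943000+0.937100+0.919700+0.899900+0.872300))/(1+11/200) = 1649/2000 ≈ 0.824500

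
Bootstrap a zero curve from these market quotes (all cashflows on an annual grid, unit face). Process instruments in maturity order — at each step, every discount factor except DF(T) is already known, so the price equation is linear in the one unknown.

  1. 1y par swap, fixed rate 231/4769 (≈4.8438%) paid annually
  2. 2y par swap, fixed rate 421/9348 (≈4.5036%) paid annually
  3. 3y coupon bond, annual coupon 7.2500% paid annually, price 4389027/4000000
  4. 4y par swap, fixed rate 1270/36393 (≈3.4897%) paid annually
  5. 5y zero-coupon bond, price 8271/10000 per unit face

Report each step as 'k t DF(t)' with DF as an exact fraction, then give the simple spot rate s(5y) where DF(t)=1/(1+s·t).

1 1 4769/5000
2 2 4579/5000
3 3 8967/10000
4 4 873/1000
5 5 8271/10000
s(5y) = (1/(8271/10000) − 1)/(5) = 1729/41355 ≈ 4.1809%

step 1 [1y] swap r/1=231/4769: DF=(1 − 231/4769·(0))/(1+231/4769) = 4769/5000 ≈ 0.953800
step 2 [2y] swap r/1=421/9348: DF=(1 − 421/9348·(0.953800))/(1+421/9348) = 4579/5000 ≈ 0.915800
step 3 [3y] bond c/1=29/400: DF=(4389027/4000000 − 29/400·(0.953800+0.915800))/(1+29/400) = 8967/10000 ≈ 0.896700
step 4 [4y] swap r/1=1270/36393: DF=(1 − 1270/36393·(0.953800+0.915800+0.896700))/(1+1270/36393) = 873/1000 ≈ 0.873000
step 5 [5y] zero: DF = P = 8271/10000 ≈ 0.827100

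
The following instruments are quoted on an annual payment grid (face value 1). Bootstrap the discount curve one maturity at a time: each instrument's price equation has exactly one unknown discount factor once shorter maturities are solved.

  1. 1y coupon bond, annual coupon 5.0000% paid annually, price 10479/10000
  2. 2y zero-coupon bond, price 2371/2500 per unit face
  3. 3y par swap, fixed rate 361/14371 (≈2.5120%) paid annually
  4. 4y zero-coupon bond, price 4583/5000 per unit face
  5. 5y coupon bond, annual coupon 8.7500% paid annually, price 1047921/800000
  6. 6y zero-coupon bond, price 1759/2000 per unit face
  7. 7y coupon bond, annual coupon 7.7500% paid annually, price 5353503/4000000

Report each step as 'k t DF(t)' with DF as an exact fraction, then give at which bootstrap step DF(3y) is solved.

1 1 499/500
2 2 2371/2500
3 3 4639/5000
4 4 4583/5000
5 5 1799/2000
6 6 1759/2000
7 7 1683/2000
DF(3y) is solved at step 3

step 1 [1y] bond c/1=1/20: DF=(10479/10000 − 1/20·(0))/(1+1/20) = 499/500 ≈ 0.998000
step 2 [2y] zero: DF = P = 2371/2500 ≈ 0.948400
step 3 [3y] swap r/1=361/14371: DF=(1 − 361/14371·(0.998000+0.948400))/(1+361/14371) = 4639/5000 ≈ 0.927800
step 4 [4y] zero: DF = P = 4583/5000 ≈ 0.916600
step 5 [5y] bond c/1=7/80: DF=(1047921/800000 − 7/80·(0.998000+0.948400+0.927800+0.916600))/(1+7/80) = 1799/2000 ≈ 0.899500
step 6 [6y] zero: DF = P = 1759/2000 ≈ 0.879500
step 7 [7y] bond c/1=31/400: DF=(5353503/4000000 − 31/400·(0.998000+0.948400+0.927800+0.916600+0.899500+0.879500))/(1+31/400) = 1683/2000 ≈ 0.841500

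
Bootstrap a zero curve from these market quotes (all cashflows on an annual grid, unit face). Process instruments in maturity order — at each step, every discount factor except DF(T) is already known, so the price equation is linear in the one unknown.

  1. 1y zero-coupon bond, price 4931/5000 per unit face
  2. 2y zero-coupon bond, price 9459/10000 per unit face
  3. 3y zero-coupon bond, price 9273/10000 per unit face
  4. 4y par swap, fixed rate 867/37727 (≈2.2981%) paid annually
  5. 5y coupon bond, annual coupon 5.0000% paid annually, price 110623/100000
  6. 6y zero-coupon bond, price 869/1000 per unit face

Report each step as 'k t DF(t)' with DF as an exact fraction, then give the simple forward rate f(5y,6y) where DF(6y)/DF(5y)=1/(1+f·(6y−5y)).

1 1 4931/5000
2 2 9459/10000
3 3 9273/10000
4 4 9133/10000
5 5 8739/10000
6 6 869/1000
f(5y,6y) = ((8739/10000)/(869/1000) − 1)/(1) = 49/8690 ≈ 0.5639%

step 1 [1y] zero: DF = P = 4931/5000 ≈ 0.986200
step 2 [2y] zero: DF = P = 9459/10000 ≈ 0.945900
step 3 [3y] zero: DF = P = 9273/10000 ≈ 0.927300
step 4 [4y] swap r/1=867/37727: DF=(1 − 867/37727·(0.986200+0.945900+0.927300))/(1+867/37727) = 9133/10000 ≈ 0.913300
step 5 [5y] bond c/1=1/20: DF=(110623/100000 − 1/20·(0.986200+0.945900+0.927300+0.913300))/(1+1/20) = 8739/10000 ≈ 0.873900
step 6 [6y] zero: DF = P = 869/1000 ≈ 0.869000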